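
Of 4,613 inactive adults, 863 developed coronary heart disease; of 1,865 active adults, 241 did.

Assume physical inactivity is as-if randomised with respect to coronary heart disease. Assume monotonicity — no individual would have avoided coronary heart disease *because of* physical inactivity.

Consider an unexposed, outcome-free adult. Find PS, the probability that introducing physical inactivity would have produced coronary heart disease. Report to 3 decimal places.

PS ≈ 0.066

p₁ = P(outcome | exposed) = 863/4613 = 0.18708
p₀ = P(outcome | unexposed) = 241/1865 = 0.12922
Under exogeneity and monotonicity, PS = (p₁ − p₀) / (1 − p₀).
PS = (0.18708 − 0.12922) / (1 − 0.12922) = 0.057857 / 0.87078 ≈ 0.0664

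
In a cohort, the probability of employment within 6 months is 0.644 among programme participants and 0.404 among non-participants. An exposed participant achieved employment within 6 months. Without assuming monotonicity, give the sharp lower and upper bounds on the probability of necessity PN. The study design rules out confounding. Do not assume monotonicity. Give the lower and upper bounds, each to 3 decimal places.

Let p₁ = 0.644, p₀ = 0.404.
Under exogeneity alone the bounds on PN are max{0,(p₁−p₀)/p₁} ≤ PN ≤ min{1,(1−p₀)/p₁}.
  lower = (p₁ − p₀)/p₁ = 0.24 / 0.644 ≈ 0.3727
  upper = min{1, (1 − p₀)/p₁} = 0.596 / 0.644 ≈ 0.9255

0.373 ≤ PN ≤ 0.925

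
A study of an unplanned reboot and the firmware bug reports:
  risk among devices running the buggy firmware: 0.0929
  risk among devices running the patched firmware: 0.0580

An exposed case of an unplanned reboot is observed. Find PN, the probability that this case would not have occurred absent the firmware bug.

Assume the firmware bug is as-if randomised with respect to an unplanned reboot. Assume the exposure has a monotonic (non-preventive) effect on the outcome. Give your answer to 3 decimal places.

Let p₁ = 0.0929, p₀ = 0.058.
Under exogeneity and monotonicity, PN = (p₁ − p₀) / p₁.
PN = (0.0929 − 0.058) / 0.0929 = 0.0349 / 0.0929 ≈ 0.3757

PN ≈ 0.376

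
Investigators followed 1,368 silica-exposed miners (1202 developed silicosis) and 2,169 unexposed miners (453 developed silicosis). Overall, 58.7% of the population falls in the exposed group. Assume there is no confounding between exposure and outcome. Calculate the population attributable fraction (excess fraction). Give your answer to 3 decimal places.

p₁ = P(outcome | exposed) = 1202/1368 = 0.87865
p₀ = P(outcome | unexposed) = 453/2169 = 0.20885
Overall risk P(Y=1) = π·p₁ + (1−π)·p₀ = 0.587×0.87865 + 0.413×0.20885 = 0.60203.
Under exogeneity, PAF = [P(Y=1) − p₀] / P(Y=1).
PAF = (0.60203 − 0.20885) / 0.60203 ≈ 0.6531

PAF ≈ 0.653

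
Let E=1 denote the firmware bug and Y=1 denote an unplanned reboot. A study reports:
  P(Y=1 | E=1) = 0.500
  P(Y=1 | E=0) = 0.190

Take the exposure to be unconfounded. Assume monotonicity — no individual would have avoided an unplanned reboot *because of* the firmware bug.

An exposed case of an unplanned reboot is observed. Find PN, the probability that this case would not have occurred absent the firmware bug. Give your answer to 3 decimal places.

Let p₁ = 0.5, p₀ = 0.19.
Under exogeneity and monotonicity, PN = (p₁ − p₀) / p₁.
PN = (0.5 − 0.19) / 0.5 = 0.31 / 0.5 ≈ 0.6200

PN ≈ 0.620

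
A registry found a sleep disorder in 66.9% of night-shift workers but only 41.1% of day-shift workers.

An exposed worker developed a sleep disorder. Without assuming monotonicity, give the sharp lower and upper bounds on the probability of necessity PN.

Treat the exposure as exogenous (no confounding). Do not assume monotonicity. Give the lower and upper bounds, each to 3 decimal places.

0.386 ≤ PN ≤ 0.880

p₁ = 0.669, p₀ = 0.411.
Under exogeneity alone the bounds on PN are max{0,(p₁−p₀)/p₁} ≤ PN ≤ min{1,(1−p₀)/p₁}.
  lower = (p₁ − p₀)/p₁ = 0.258 / 0.669 ≈ 0.3857
  upper = min{1, (1 − p₀)/p₁} = 0.589 / 0.669 ≈ 0.8804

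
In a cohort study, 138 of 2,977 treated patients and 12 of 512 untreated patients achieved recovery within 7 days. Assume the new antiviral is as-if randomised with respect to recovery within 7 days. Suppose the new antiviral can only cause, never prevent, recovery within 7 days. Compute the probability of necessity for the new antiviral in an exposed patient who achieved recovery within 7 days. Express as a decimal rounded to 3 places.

p₁ = P(outcome | exposed) = 138/2977 = 0.046355
p₀ = P(outcome | unexposed) = 12/512 = 0.023438
Under exogeneity and monotonicity, PN = (p₁ − p₀) / p₁.
PN = (0.046355 − 0.023438) / 0.046355 = 0.022918 / 0.046355 ≈ 0.4944

PN ≈ 0.494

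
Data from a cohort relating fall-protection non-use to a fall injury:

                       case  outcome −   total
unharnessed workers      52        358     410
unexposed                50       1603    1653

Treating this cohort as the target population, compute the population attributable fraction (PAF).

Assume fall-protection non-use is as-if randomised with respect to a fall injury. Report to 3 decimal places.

p₁ = P(outcome | exposed) = 52/410 = 0.12683
p₀ = P(outcome | unexposed) = 50/1653 = 0.030248
Exposure prevalence π = 410/2063 = 0.19874; overall risk P(Y=1) = 0.049443.
Under exogeneity, PAF = [P(Y=1) − p₀]/P(Y=1).
PAF = (0.049443 − 0.030248) / 0.049443 ≈ 0.3882

PAF ≈ 0.388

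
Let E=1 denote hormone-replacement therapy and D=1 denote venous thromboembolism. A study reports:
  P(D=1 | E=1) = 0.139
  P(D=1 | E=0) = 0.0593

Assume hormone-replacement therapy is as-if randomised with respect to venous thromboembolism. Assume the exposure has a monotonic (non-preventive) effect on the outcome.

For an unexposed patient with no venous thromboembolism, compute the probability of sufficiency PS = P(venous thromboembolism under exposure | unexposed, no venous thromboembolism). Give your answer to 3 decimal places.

PS ≈ 0.085

Let p₁ = 0.139, p₀ = 0.0593.
Under exogeneity and monotonicity, PS = (p₁ − p₀) / (1 − p₀).
PS = (0.139 − 0.0593) / (1 − 0.0593) = 0.0797 / 0.9407 ≈ 0.0847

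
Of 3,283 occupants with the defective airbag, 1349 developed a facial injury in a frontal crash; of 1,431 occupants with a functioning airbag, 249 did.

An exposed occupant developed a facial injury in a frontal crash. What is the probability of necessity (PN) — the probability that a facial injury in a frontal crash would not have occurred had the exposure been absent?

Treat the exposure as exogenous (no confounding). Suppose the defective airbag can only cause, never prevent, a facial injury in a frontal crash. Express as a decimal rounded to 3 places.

PN ≈ 0.577

p₁ = P(outcome | exposed) = 1349/3283 = 0.4109
p₀ = P(outcome | unexposed) = 249/1431 = 0.174
Under exogeneity and monotonicity, PN = (p₁ − p₀) / p₁.
PN = (0.4109 − 0.174) / 0.4109 = 0.2369 / 0.4109 ≈ 0.5765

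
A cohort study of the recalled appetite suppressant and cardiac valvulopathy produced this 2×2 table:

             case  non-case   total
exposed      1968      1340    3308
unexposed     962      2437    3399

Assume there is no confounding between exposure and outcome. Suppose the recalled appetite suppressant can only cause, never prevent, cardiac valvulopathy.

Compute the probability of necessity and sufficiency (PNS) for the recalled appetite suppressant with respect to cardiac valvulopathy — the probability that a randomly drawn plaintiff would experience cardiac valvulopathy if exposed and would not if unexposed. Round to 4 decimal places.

PNS ≈ 0.3119

p₁ = P(outcome | exposed) = 1968/3308 = 0.59492
p₀ = P(outcome | unexposed) = 962/3399 = 0.28302
Under exogeneity and monotonicity, PNS = p₁ − p₀.
PNS = 0.59492 − 0.28302 = 0.3119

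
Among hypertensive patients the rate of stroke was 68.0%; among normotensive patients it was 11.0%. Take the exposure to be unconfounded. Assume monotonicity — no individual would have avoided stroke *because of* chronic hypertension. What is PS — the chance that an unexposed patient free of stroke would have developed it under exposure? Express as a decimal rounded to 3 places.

p₁ = 0.68, p₀ = 0.11.
Under exogeneity and monotonicity, PS = (p₁ − p₀) / (1 − p₀).
PS = (0.68 − 0.11) / (1 − 0.11) = 0.57 / 0.89 ≈ 0.6404

PS ≈ 0.640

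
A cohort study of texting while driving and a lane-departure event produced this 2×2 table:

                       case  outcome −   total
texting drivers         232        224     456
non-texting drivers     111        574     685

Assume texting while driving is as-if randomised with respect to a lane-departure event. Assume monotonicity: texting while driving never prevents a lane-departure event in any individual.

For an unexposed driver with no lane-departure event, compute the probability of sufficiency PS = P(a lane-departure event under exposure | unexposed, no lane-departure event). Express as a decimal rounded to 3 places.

PS ≈ 0.414

p₁ = P(outcome | exposed) = 232/456 = 0.50877
p₀ = P(outcome | unexposed) = 111/685 = 0.16204
Under exogeneity and monotonicity, PS = (p₁ − p₀) / (1 − p₀).
PS = (0.50877 − 0.16204) / (1 − 0.16204) = 0.34673 / 0.83796 ≈ 0.4138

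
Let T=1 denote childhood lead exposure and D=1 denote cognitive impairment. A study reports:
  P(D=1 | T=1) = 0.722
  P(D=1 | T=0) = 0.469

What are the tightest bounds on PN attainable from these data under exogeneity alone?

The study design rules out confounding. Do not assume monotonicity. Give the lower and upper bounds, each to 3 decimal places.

Let p₁ = 0.722, p₀ = 0.469.
Under exogeneity alone the bounds on PN are max{0,(p₁−p₀)/p₁} ≤ PN ≤ min{1,(1−p₀)/p₁}.
  lower = (p₁ − p₀)/p₁ = 0.253 / 0.722 ≈ 0.3504
  upper = min{1, (1 − p₀)/p₁} = 0.531 / 0.722 ≈ 0.7355

0.350 ≤ PN ≤ 0.735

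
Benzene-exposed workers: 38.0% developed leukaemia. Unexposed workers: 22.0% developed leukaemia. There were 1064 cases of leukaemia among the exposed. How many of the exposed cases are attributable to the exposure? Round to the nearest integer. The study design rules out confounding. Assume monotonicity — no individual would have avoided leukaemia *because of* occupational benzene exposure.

p₁ = 0.38, p₀ = 0.22.
PN = (p₁ − p₀)/p₁ = (0.38 − 0.22) / 0.38 ≈ 0.42105.
Attributable cases ≈ PN × (exposed cases) = 0.42105 × 1064 ≈ 448.00.

about 448 cases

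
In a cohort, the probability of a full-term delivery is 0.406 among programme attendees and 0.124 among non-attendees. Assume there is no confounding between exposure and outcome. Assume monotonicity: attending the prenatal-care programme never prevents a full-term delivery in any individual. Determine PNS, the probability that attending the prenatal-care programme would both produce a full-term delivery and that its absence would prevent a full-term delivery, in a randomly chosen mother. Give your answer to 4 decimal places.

Let p₁ = 0.406, p₀ = 0.124.
Under exogeneity and monotonicity, PNS = p₁ − p₀.
PNS = 0.406 − 0.124 = 0.282

PNS ≈ 0.2820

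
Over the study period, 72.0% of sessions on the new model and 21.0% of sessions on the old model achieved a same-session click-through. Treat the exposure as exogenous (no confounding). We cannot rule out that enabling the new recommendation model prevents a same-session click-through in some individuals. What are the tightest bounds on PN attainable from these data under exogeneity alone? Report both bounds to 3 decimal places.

p₁ = 0.72, p₀ = 0.21.
Under exogeneity alone the bounds on PN are max{0,(p₁−p₀)/p₁} ≤ PN ≤ min{1,(1−p₀)/p₁}.
  lower = (p₁ − p₀)/p₁ = 0.51 / 0.72 ≈ 0.7083
  upper = min{1, (1 − p₀)/p₁} = 0.79 / 0.72 ≈ 1.0972 → capped at 1

0.708 ≤ PN ≤ 1.000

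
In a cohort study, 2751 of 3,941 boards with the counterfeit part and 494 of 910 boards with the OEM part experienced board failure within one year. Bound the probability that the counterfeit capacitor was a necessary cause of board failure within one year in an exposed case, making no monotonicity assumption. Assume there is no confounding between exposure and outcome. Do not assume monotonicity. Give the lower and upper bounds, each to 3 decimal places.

p₁ = P(outcome | exposed) = 2751/3941 = 0.69805
p₀ = P(outcome | unexposed) = 494/910 = 0.54286
Under exogeneity alone the bounds on PN are max{0,(p₁−p₀)/p₁} ≤ PN ≤ min{1,(1−p₀)/p₁}.
  lower = (p₁ − p₀)/p₁ = 0.15519 / 0.69805 ≈ 0.2223
  upper = min{1, (1 − p₀)/p₁} = 0.45714 / 0.69805 ≈ 0.6549

0.222 ≤ PN ≤ 0.655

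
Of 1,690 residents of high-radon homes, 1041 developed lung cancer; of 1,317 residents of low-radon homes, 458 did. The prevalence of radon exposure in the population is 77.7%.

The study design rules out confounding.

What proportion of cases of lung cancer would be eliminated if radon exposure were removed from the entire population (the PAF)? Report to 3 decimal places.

p₁ = P(outcome | exposed) = 1041/1690 = 0.61598
p₀ = P(outcome | unexposed) = 458/1317 = 0.34776
Overall risk P(Y=1) = π·p₁ + (1−π)·p₀ = 0.777×0.61598 + 0.223×0.34776 = 0.55616.
Under exogeneity, PAF = [P(Y=1) − p₀] / P(Y=1).
PAF = (0.55616 − 0.34776) / 0.55616 ≈ 0.3747

PAF ≈ 0.375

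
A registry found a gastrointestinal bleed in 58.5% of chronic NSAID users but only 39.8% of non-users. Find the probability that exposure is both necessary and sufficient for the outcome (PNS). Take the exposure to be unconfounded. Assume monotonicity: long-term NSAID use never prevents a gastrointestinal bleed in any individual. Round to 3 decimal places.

p₁ = 0.585, p₀ = 0.398.
Under exogeneity and monotonicity, PNS = p₁ − p₀.
PNS = 0.585 − 0.398 = 0.187

PNS ≈ 0.187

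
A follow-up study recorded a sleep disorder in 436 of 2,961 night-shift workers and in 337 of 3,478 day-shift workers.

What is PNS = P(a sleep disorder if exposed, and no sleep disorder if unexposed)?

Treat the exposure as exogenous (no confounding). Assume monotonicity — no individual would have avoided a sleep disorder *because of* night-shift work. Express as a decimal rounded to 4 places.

p₁ = P(outcome | exposed) = 436/2961 = 0.14725
p₀ = P(outcome | unexposed) = 337/3478 = 0.096895
Under exogeneity and monotonicity, PNS = p₁ − p₀.
PNS = 0.14725 − 0.096895 = 0.050353

PNS ≈ 0.0504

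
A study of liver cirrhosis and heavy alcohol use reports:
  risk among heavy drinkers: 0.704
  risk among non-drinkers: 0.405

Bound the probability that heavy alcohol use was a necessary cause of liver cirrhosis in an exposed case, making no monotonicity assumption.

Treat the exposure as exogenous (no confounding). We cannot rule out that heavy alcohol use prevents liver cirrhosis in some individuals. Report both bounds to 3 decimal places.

Let p₁ = 0.704, p₀ = 0.405.
Under exogeneity alone the bounds on PN are max{0,(p₁−p₀)/p₁} ≤ PN ≤ min{1,(1−p₀)/p₁}.
  lower = (p₁ − p₀)/p₁ = 0.299 / 0.704 ≈ 0.4247
  upper = min{1, (1 − p₀)/p₁} = 0.595 / 0.704 ≈ 0.8452

0.425 ≤ PN ≤ 0.845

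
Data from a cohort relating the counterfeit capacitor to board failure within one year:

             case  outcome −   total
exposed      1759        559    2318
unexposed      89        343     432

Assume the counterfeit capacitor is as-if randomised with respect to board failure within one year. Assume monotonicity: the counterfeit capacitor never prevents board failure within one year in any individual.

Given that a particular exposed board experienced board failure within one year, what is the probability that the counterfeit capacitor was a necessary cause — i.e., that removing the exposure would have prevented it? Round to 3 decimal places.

p₁ = P(outcome | exposed) = 1759/2318 = 0.75884
p₀ = P(outcome | unexposed) = 89/432 = 0.20602
Under exogeneity and monotonicity, PN = (p₁ − p₀) / p₁.
PN = (0.75884 − 0.20602) / 0.75884 = 0.55283 / 0.75884 ≈ 0.7285

PN ≈ 0.729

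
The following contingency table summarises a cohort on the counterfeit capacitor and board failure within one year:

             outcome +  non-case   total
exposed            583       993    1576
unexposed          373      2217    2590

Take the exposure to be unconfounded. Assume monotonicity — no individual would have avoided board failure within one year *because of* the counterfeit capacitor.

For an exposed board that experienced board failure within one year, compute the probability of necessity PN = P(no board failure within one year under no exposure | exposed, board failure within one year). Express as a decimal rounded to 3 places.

PN ≈ 0.611

p₁ = P(outcome | exposed) = 583/1576 = 0.36992
p₀ = P(outcome | unexposed) = 373/2590 = 0.14402
Under exogeneity and monotonicity, PN = (p₁ − p₀)/p₁.
PN = (0.36992 − 0.14402) / 0.36992 ≈ 0.6107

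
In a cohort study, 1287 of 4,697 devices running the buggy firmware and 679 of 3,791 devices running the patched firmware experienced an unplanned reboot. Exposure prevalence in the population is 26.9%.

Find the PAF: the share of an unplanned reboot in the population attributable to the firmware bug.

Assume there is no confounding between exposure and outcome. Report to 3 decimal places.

p₁ = P(outcome | exposed) = 1287/4697 = 0.274
p₀ = P(outcome | unexposed) = 679/3791 = 0.17911
Overall risk P(Y=1) = π·p₁ + (1−π)·p₀ = 0.269×0.274 + 0.731×0.17911 = 0.20464.
Under exogeneity, PAF = [P(Y=1) − p₀] / P(Y=1).
PAF = (0.20464 − 0.17911) / 0.20464 ≈ 0.1247

PAF ≈ 0.125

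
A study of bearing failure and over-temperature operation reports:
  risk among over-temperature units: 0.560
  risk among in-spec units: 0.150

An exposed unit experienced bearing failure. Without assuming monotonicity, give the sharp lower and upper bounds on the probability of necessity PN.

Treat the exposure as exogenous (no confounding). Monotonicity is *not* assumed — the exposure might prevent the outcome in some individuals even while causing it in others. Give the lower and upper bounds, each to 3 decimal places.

0.732 ≤ PN ≤ 1.000

Let p₁ = 0.56, p₀ = 0.15.
Under exogeneity alone the bounds on PN are max{0,(p₁−p₀)/p₁} ≤ PN ≤ min{1,(1−p₀)/p₁}.
  lower = (p₁ − p₀)/p₁ = 0.41 / 0.56 ≈ 0.7321
  upper = min{1, (1 − p₀)/p₁} = 0.85 / 0.56 ≈ 1.5179 → capped at 1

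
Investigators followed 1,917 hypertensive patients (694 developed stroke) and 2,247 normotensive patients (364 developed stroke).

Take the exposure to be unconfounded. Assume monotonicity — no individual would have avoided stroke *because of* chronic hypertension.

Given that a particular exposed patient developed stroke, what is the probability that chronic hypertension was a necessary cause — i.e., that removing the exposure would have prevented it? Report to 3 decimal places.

p₁ = P(outcome | exposed) = 694/1917 = 0.36202
p₀ = P(outcome | unexposed) = 364/2247 = 0.16199
Under exogeneity and monotonicity, PN = (p₁ − p₀) / p₁.
PN = (0.36202 − 0.16199) / 0.36202 = 0.20003 / 0.36202 ≈ 0.5525

PN ≈ 0.553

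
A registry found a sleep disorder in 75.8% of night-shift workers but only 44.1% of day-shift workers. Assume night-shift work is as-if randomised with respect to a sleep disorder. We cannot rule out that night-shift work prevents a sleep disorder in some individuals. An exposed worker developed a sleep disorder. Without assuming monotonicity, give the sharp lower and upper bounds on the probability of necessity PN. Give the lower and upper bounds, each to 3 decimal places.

p₁ = 0.758, p₀ = 0.441.
Under exogeneity alone the bounds on PN are max{0,(p₁−p₀)/p₁} ≤ PN ≤ min{1,(1−p₀)/p₁}.
  lower = (p₁ − p₀)/p₁ = 0.317 / 0.758 ≈ 0.4182
  upper = min{1, (1 − p₀)/p₁} = 0.559 / 0.758 ≈ 0.7375

0.418 ≤ PN ≤ 0.737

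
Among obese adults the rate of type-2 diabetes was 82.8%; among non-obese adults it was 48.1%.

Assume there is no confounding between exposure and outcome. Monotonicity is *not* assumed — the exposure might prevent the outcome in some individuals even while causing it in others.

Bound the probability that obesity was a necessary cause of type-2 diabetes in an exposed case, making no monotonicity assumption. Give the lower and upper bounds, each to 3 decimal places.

0.419 ≤ PN ≤ 0.627

p₁ = 0.828, p₀ = 0.481.
Under exogeneity alone the bounds on PN are max{0,(p₁−p₀)/p₁} ≤ PN ≤ min{1,(1−p₀)/p₁}.
  lower = (p₁ − p₀)/p₁ = 0.347 / 0.828 ≈ 0.4191
  upper = min{1, (1 − p₀)/p₁} = 0.519 / 0.828 ≈ 0.6268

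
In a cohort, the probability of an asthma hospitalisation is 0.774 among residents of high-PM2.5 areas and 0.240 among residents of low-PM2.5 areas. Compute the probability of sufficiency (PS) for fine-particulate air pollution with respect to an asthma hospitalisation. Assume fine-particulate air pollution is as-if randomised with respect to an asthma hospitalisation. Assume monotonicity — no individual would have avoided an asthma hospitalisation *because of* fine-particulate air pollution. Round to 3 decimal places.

Let p₁ = 0.774, p₀ = 0.24.
Under exogeneity and monotonicity, PS = (p₁ − p₀) / (1 − p₀).
PS = (0.774 − 0.24) / (1 − 0.24) = 0.534 / 0.76 ≈ 0.7026

PS ≈ 0.703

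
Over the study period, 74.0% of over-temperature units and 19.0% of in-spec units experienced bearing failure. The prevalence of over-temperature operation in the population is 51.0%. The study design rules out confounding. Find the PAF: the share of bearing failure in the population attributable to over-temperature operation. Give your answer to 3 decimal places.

p₁ = 0.74, p₀ = 0.19.
Overall risk P(Y=1) = π·p₁ + (1−π)·p₀ = 0.51×0.74 + 0.49×0.19 = 0.4705.
Under exogeneity, PAF = [P(Y=1) − p₀] / P(Y=1).
PAF = (0.4705 − 0.19) / 0.4705 ≈ 0.5962

PAF ≈ 0.596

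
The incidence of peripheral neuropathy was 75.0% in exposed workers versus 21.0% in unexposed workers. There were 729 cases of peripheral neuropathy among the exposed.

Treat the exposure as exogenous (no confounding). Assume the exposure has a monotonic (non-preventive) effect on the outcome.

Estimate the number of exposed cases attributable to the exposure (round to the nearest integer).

about 525 cases

p₁ = 0.75, p₀ = 0.21.
PN = (p₁ − p₀)/p₁ = (0.75 − 0.21) / 0.75 ≈ 0.72000.
Attributable cases ≈ PN × (exposed cases) = 0.72000 × 729 ≈ 524.88.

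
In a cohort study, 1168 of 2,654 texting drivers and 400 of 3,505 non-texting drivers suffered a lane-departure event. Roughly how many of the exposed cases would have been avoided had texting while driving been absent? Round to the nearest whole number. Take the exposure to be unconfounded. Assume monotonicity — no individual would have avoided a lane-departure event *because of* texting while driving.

p₁ = P(outcome | exposed) = 1168/2654 = 0.44009
p₀ = P(outcome | unexposed) = 400/3505 = 0.11412
PN = (p₁ − p₀)/p₁ = (0.44009 − 0.11412) / 0.44009 ≈ 0.74068.
Attributable cases ≈ PN × (exposed cases) = 0.74068 × 1168 ≈ 865.12.

about 865 cases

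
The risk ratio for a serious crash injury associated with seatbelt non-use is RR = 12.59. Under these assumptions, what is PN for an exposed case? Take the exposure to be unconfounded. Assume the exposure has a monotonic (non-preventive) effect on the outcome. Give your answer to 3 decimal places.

PN ≈ 0.921

Under exogeneity and monotonicity, PN = (RR − 1) / RR = 1 − 1/RR.
PN = (12.59 − 1) / 12.59 = 11.59 / 12.59 ≈ 0.9206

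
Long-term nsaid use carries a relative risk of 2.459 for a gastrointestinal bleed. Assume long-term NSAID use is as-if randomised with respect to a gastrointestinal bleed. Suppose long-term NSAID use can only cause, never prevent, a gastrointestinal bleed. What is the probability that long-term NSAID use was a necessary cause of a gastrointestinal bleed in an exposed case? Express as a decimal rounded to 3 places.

PN ≈ 0.593

Under exogeneity and monotonicity, PN = (RR − 1) / RR = 1 − 1/RR.
PN = (2.459 − 1) / 2.459 = 1.459 / 2.459 ≈ 0.5933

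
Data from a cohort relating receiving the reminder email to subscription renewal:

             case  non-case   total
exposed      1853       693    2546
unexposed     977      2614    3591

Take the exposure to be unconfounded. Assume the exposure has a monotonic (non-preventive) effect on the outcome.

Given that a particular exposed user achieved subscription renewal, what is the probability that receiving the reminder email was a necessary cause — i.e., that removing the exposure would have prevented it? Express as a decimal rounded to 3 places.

PN ≈ 0.626

p₁ = P(outcome | exposed) = 1853/2546 = 0.72781
p₀ = P(outcome | unexposed) = 977/3591 = 0.27207
Under exogeneity and monotonicity, PN = (p₁ − p₀)/p₁.
PN = (0.72781 − 0.27207) / 0.72781 ≈ 0.6262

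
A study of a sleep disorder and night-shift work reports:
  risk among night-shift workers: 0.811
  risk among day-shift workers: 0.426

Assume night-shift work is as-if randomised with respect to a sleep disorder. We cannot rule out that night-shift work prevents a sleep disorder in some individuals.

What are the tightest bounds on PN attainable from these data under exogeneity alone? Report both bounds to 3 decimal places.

0.475 ≤ PN ≤ 0.708

Let p₁ = 0.811, p₀ = 0.426.
Under exogeneity alone the bounds on PN are max{0,(p₁−p₀)/p₁} ≤ PN ≤ min{1,(1−p₀)/p₁}.
  lower = (p₁ − p₀)/p₁ = 0.385 / 0.811 ≈ 0.4747
  upper = min{1, (1 − p₀)/p₁} = 0.574 / 0.811 ≈ 0.7078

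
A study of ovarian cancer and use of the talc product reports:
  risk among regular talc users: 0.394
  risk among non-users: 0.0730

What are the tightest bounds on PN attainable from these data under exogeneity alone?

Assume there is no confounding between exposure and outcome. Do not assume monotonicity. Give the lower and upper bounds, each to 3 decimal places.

Let p₁ = 0.394, p₀ = 0.073.
Under exogeneity alone the bounds on PN are max{0,(p₁−p₀)/p₁} ≤ PN ≤ min{1,(1−p₀)/p₁}.
  lower = (p₁ − p₀)/p₁ = 0.321 / 0.394 ≈ 0.8147
  upper = min{1, (1 − p₀)/p₁} = 0.927 / 0.394 ≈ 2.3528 → capped at 1

0.815 ≤ PN ≤ 1.000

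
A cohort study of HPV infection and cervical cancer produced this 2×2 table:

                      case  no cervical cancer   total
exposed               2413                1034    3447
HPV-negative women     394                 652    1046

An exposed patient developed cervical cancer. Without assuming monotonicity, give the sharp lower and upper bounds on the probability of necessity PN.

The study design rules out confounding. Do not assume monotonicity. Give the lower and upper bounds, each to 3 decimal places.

p₁ = P(outcome | exposed) = 2413/3447 = 0.70003
p₀ = P(outcome | unexposed) = 394/1046 = 0.37667
Under exogeneity alone the bounds on PN are max{0,(p₁−p₀)/p₁} ≤ PN ≤ min{1,(1−p₀)/p₁}.
  lower = (p₁ − p₀)/p₁ = 0.32336 / 0.70003 ≈ 0.4619
  upper = min{1, (1 − p₀)/p₁} = 0.62333 / 0.70003 ≈ 0.8904

0.462 ≤ PN ≤ 0.890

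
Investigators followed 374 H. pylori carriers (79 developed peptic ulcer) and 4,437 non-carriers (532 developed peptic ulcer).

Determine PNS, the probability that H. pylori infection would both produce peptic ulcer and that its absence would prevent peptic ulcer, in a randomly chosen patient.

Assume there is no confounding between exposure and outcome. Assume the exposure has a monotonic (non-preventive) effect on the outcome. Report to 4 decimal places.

p₁ = P(outcome | exposed) = 79/374 = 0.21123
p₀ = P(outcome | unexposed) = 532/4437 = 0.1199
Under exogeneity and monotonicity, PNS = p₁ − p₀.
PNS = 0.21123 − 0.1199 = 0.091329

PNS ≈ 0.0913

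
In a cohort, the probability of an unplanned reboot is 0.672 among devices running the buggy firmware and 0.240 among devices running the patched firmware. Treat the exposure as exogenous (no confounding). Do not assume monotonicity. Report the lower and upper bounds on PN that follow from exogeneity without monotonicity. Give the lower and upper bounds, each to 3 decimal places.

Let p₁ = 0.672, p₀ = 0.24.
Under exogeneity alone the bounds on PN are max{0,(p₁−p₀)/p₁} ≤ PN ≤ min{1,(1−p₀)/p₁}.
  lower = (p₁ − p₀)/p₁ = 0.432 / 0.672 ≈ 0.6429
  upper = min{1, (1 − p₀)/p₁} = 0.76 / 0.672 ≈ 1.1310 → capped at 1

0.643 ≤ PN ≤ 1.000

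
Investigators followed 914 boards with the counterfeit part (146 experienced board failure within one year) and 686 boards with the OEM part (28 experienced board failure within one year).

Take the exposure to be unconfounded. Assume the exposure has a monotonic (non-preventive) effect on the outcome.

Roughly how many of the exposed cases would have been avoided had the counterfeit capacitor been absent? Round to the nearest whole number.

about 109 cases

p₁ = P(outcome | exposed) = 146/914 = 0.15974
p₀ = P(outcome | unexposed) = 28/686 = 0.040816
PN = (p₁ − p₀)/p₁ = (0.15974 − 0.040816) / 0.15974 ≈ 0.74448.
Attributable cases ≈ PN × (exposed cases) = 0.74448 × 146 ≈ 108.69.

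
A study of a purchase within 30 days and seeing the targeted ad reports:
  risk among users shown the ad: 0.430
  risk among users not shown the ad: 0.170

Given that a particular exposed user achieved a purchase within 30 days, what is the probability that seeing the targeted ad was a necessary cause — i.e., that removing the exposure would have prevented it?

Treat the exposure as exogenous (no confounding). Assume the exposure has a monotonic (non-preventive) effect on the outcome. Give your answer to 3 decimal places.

PN ≈ 0.605

Let p₁ = 0.43, p₀ = 0.17.
Under exogeneity and monotonicity, PN = (p₁ − p₀) / p₁.
PN = (0.43 − 0.17) / 0.43 = 0.26 / 0.43 ≈ 0.6047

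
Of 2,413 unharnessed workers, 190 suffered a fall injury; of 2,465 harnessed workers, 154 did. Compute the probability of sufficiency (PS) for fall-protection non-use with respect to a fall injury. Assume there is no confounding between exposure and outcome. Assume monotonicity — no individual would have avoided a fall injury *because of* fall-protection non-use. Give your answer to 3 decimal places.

PS ≈ 0.017

p₁ = P(outcome | exposed) = 190/2413 = 0.07874
p₀ = P(outcome | unexposed) = 154/2465 = 0.062475
Under exogeneity and monotonicity, PS = (p₁ − p₀) / (1 − p₀).
PS = (0.07874 − 0.062475) / (1 − 0.062475) = 0.016266 / 0.93753 ≈ 0.0173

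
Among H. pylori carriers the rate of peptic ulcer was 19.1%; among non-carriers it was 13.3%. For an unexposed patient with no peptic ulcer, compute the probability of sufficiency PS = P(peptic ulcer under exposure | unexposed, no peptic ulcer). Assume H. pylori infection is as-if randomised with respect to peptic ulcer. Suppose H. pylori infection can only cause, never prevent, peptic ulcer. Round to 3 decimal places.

PS ≈ 0.067

p₁ = 0.191, p₀ = 0.133.
Under exogeneity and monotonicity, PS = (p₁ − p₀) / (1 − p₀).
PS = (0.191 − 0.133) / (1 − 0.133) = 0.058 / 0.867 ≈ 0.0669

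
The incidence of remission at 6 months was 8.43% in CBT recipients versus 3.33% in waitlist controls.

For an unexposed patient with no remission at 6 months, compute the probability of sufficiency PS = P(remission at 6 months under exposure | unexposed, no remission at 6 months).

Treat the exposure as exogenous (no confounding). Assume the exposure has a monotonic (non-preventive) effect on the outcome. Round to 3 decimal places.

PS ≈ 0.053

p₁ = 0.0843, p₀ = 0.0333.
Under exogeneity and monotonicity, PS = (p₁ − p₀) / (1 − p₀).
PS = (0.0843 − 0.0333) / (1 − 0.0333) = 0.051 / 0.9667 ≈ 0.0528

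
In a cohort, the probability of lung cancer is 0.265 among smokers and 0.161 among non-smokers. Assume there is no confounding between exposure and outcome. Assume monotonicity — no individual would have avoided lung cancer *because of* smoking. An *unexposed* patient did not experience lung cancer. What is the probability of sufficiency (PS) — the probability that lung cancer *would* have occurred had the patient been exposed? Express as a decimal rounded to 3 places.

Let p₁ = 0.265, p₀ = 0.161.
Under exogeneity and monotonicity, PS = (p₁ − p₀) / (1 − p₀).
PS = (0.265 − 0.161) / (1 − 0.161) = 0.104 / 0.839 ≈ 0.1240

PS ≈ 0.124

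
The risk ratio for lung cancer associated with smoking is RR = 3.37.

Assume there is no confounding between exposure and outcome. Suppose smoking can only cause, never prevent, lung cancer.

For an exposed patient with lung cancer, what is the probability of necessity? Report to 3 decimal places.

Under exogeneity and monotonicity, PN = (RR − 1) / RR = 1 − 1/RR.
PN = (3.37 − 1) / 3.37 = 2.37 / 3.37 ≈ 0.7033

PN ≈ 0.703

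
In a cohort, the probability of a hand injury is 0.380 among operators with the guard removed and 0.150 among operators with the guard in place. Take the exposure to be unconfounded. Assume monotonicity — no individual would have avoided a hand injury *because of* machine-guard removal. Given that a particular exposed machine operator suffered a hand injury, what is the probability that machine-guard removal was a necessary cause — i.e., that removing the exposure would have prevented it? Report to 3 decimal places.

Let p₁ = 0.38, p₀ = 0.15.
Under exogeneity and monotonicity, PN = (p₁ − p₀) / p₁.
PN = (0.38 − 0.15) / 0.38 = 0.23 / 0.38 ≈ 0.6053

PN ≈ 0.605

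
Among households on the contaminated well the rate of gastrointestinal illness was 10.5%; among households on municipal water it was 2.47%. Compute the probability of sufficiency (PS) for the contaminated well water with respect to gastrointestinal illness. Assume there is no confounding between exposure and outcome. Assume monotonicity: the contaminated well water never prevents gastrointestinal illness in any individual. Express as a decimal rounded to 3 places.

p₁ = 0.105, p₀ = 0.0247.
Under exogeneity and monotonicity, PS = (p₁ − p₀) / (1 − p₀).
PS = (0.105 − 0.0247) / (1 − 0.0247) = 0.0803 / 0.9753 ≈ 0.0823

PS ≈ 0.082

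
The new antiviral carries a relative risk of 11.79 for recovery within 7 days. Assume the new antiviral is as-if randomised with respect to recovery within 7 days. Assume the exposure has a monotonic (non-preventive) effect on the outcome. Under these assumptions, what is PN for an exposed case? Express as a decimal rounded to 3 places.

PN ≈ 0.915

Under exogeneity and monotonicity, PN = (RR − 1) / RR = 1 − 1/RR.
PN = (11.79 − 1) / 11.79 = 10.79 / 11.79 ≈ 0.9152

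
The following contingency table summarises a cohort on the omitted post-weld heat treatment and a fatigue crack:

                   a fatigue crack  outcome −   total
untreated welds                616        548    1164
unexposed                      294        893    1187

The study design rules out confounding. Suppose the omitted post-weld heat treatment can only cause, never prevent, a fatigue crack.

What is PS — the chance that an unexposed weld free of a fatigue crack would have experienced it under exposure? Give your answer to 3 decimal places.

PS ≈ 0.374

p₁ = P(outcome | exposed) = 616/1164 = 0.52921
p₀ = P(outcome | unexposed) = 294/1187 = 0.24768
Under exogeneity and monotonicity, PS = (p₁ − p₀) / (1 − p₀).
PS = (0.52921 − 0.24768) / (1 − 0.24768) = 0.28153 / 0.75232 ≈ 0.3742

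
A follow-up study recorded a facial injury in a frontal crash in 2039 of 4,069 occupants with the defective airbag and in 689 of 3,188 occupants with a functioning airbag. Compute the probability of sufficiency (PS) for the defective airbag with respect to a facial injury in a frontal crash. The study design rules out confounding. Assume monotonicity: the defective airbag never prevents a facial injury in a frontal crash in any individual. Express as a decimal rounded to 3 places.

p₁ = P(outcome | exposed) = 2039/4069 = 0.50111
p₀ = P(outcome | unexposed) = 689/3188 = 0.21612
Under exogeneity and monotonicity, PS = (p₁ − p₀) / (1 − p₀).
PS = (0.50111 − 0.21612) / (1 − 0.21612) = 0.28498 / 0.78388 ≈ 0.3636

PS ≈ 0.364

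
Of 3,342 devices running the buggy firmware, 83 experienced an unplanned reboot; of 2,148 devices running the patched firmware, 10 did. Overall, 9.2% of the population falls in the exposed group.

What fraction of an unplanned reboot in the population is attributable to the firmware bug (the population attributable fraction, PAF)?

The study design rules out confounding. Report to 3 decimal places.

p₁ = P(outcome | exposed) = 83/3342 = 0.024835
p₀ = P(outcome | unexposed) = 10/2148 = 0.0046555
Overall risk P(Y=1) = π·p₁ + (1−π)·p₀ = 0.092×0.024835 + 0.908×0.0046555 = 0.006512.
Under exogeneity, PAF = [P(Y=1) − p₀] / P(Y=1).
PAF = (0.006512 − 0.0046555) / 0.006512 ≈ 0.2851

PAF ≈ 0.285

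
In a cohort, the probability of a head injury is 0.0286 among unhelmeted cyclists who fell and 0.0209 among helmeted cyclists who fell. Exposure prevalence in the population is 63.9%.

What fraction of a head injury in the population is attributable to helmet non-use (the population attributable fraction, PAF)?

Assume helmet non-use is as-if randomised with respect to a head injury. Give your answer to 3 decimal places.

Let p₁ = 0.0286, p₀ = 0.0209.
Overall risk P(Y=1) = π·p₁ + (1−π)·p₀ = 0.639×0.0286 + 0.361×0.0209 = 0.02582.
Under exogeneity, PAF = [P(Y=1) − p₀] / P(Y=1).
PAF = (0.02582 − 0.0209) / 0.02582 ≈ 0.1906

PAF ≈ 0.191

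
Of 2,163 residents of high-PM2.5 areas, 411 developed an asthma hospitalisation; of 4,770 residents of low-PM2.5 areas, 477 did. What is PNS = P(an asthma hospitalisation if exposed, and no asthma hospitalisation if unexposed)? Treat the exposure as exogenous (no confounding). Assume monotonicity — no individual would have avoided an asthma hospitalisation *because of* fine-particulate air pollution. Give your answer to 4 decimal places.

p₁ = P(outcome | exposed) = 411/2163 = 0.19001
p₀ = P(outcome | unexposed) = 477/4770 = 0.1
Under exogeneity and monotonicity, PNS = p₁ − p₀.
PNS = 0.19001 − 0.1 = 0.090014

PNS ≈ 0.0900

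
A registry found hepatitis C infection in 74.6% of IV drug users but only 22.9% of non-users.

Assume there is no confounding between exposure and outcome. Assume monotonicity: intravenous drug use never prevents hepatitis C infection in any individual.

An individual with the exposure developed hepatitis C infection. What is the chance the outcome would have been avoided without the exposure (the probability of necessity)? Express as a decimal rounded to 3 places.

p₁ = 0.746, p₀ = 0.229.
Under exogeneity and monotonicity, PN = (p₁ − p₀) / p₁.
PN = (0.746 − 0.229) / 0.746 = 0.517 / 0.746 ≈ 0.6930

PN ≈ 0.693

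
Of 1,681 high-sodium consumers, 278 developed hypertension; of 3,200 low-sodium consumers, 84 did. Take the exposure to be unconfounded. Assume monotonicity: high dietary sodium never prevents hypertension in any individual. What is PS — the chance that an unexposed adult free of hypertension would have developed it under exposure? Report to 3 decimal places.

PS ≈ 0.143

p₁ = P(outcome | exposed) = 278/1681 = 0.16538
p₀ = P(outcome | unexposed) = 84/3200 = 0.02625
Under exogeneity and monotonicity, PS = (p₁ − p₀) / (1 − p₀).
PS = (0.16538 − 0.02625) / (1 − 0.02625) = 0.13913 / 0.97375 ≈ 0.1429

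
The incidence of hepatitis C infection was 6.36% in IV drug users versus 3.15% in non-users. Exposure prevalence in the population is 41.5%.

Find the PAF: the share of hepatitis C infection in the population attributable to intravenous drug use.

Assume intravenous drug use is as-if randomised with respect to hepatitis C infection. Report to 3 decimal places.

PAF ≈ 0.297

p₁ = 0.0636, p₀ = 0.0315.
Overall risk P(Y=1) = π·p₁ + (1−π)·p₀ = 0.415×0.0636 + 0.585×0.0315 = 0.044822.
Under exogeneity, PAF = [P(Y=1) − p₀] / P(Y=1).
PAF = (0.044822 − 0.0315) / 0.044822 ≈ 0.2972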